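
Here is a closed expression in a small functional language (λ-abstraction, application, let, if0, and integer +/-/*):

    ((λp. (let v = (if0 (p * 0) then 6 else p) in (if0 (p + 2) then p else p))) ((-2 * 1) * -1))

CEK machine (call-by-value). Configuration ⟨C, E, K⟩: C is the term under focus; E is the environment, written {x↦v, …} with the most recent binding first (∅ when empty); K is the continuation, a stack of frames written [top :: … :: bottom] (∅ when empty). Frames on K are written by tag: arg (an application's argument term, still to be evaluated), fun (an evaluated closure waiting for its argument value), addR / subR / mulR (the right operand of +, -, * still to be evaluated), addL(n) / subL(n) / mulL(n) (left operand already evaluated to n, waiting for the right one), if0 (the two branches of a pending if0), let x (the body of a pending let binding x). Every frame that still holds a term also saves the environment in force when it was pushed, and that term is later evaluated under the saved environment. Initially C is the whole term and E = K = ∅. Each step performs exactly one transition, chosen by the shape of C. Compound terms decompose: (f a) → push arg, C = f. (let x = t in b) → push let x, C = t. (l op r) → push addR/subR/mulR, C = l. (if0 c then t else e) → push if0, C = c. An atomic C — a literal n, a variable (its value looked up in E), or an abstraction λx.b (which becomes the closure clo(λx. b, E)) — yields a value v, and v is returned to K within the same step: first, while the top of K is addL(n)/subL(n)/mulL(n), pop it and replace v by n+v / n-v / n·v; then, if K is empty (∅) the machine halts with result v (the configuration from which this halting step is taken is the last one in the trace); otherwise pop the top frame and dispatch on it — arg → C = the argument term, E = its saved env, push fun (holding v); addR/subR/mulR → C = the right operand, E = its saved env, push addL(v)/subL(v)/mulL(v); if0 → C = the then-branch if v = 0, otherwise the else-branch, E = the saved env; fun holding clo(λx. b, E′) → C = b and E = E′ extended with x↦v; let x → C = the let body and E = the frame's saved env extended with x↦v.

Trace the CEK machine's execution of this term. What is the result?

0. <C=((λp. (let v = (if0 (p * 0) then 6 else p) in (if0 (p + 2) then p else p))) ((-2 * 1) * -1)), E=∅, K=∅>
1. <C=(λp. (let v = (if0 (p * 0) then 6 else p) in (if0 (p + 2) then p else p))), E=∅, K=[arg]>
2. <C=((-2 * 1) * -1), E=∅, K=[fun]>
3. <C=(-2 * 1), E=∅, K=[mulR :: fun]>
4. <C=-2, E=∅, K=[mulR :: mulR :: fun]>
5. <C=1, E=∅, K=[mulL(-2) :: mulR :: fun]>
6. <C=-1, E=∅, K=[mulL(-2) :: fun]>
7. <C=(let v = (if0 (p * 0) then 6 else p) in (if0 (p + 2) then p else p)), E={p↦2}, K=∅>
8. <C=(if0 (p * 0) then 6 else p), E={p↦2}, K=[let v]>
9. <C=(p * 0), E={p↦2}, K=[if0 :: let v]>
10. <C=p, E={p↦2}, K=[mulR :: if0 :: let v]>
11. <C=0, E={p↦2}, K=[mulL(2) :: if0 :: let v]>
12. <C=6, E={p↦2}, K=[let v]>
13. <C=(if0 (p + 2) then p else p), E={v↦6, p↦2}, K=∅>
14. <C=(p + 2), E={v↦6, p↦2}, K=[if0]>
15. <C=p, E={v↦6, p↦2}, K=[addR :: if0]>
16. <C=2, E={v↦6, p↦2}, K=[addL(2) :: if0]>
17. <C=p, E={v↦6, p↦2}, K=∅>
→ final value 2

Answer: 2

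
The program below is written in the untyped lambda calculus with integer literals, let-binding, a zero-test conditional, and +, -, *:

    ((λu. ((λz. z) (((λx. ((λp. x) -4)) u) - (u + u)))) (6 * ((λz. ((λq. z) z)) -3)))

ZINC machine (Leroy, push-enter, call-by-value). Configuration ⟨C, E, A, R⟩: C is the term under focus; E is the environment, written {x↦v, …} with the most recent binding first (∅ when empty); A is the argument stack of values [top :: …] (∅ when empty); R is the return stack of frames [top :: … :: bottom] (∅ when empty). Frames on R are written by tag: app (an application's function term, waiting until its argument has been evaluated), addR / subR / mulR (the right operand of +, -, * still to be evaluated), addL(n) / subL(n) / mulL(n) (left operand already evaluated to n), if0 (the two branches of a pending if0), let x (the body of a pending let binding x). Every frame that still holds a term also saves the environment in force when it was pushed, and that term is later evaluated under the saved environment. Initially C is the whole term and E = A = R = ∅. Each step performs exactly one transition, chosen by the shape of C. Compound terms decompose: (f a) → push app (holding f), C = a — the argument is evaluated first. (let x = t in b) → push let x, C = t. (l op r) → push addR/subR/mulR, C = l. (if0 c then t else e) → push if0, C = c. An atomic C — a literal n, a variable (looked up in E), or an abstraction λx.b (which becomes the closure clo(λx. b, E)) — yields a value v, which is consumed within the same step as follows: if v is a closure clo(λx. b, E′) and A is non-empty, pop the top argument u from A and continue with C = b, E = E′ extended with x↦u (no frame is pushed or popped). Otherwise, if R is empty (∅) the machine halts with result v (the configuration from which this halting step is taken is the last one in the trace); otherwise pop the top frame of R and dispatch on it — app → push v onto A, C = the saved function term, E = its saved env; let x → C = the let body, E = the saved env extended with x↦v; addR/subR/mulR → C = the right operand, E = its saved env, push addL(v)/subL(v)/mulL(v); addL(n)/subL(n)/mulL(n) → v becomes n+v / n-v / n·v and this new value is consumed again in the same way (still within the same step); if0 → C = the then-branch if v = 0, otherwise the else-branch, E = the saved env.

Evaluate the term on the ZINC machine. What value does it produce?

0. <C=((λu. ((λz. z) (((λx. ((λp. x) -4)) u) - (u + u)))) (6 * ((λz. ((λq. z) z)) -3))), E=∅, A=∅, R=∅>
1. <C=(6 * ((λz. ((λq. z) z)) -3)), E=∅, A=∅, R=[app]>
2. <C=6, E=∅, A=∅, R=[mulR :: app]>
3. <C=((λz. ((λq. z) z)) -3), E=∅, A=∅, R=[mulL(6) :: app]>
4. <C=-3, E=∅, A=∅, R=[app :: mulL(6) :: app]>
5. <C=(λz. ((λq. z) z)), E=∅, A=[-3], R=[mulL(6) :: app]>
6. <C=((λq. z) z), E={z↦-3}, A=∅, R=[mulL(6) :: app]>
7. <C=z, E={z↦-3}, A=∅, R=[app :: mulL(6) :: app]>
8. <C=(λq. z), E={z↦-3}, A=[-3], R=[mulL(6) :: app]>
9. <C=z, E={q↦-3, z↦-3}, A=∅, R=[mulL(6) :: app]>
10. <C=(λu. ((λz. z) (((λx. ((λp. x) -4)) u) - (u + u)))), E=∅, A=[-18], R=∅>
11. <C=((λz. z) (((λx. ((λp. x) -4)) u) - (u + u))), E={u↦-18}, A=∅, R=∅>
12. <C=(((λx. ((λp. x) -4)) u) - (u + u)), E={u↦-18}, A=∅, R=[app]>
13. <C=((λx. ((λp. x) -4)) u), E={u↦-18}, A=∅, R=[subR :: app]>
14. <C=u, E={u↦-18}, A=∅, R=[app :: subR :: app]>
15. <C=(λx. ((λp. x) -4)), E={u↦-18}, A=[-18], R=[subR :: app]>
16. <C=((λp. x) -4), E={x↦-18, u↦-18}, A=∅, R=[subR :: app]>
17. <C=-4, E={x↦-18, u↦-18}, A=∅, R=[app :: subR :: app]>
18. <C=(λp. x), E={x↦-18, u↦-18}, A=[-4], R=[subR :: app]>
19. <C=x, E={p↦-4, x↦-18, u↦-18}, A=∅, R=[subR :: app]>
20. <C=(u + u), E={u↦-18}, A=∅, R=[subL(-18) :: app]>
21. <C=u, E={u↦-18}, A=∅, R=[addR :: subL(-18) :: app]>
22. <C=u, E={u↦-18}, A=∅, R=[addL(-18) :: subL(-18) :: app]>
23. <C=(λz. z), E={u↦-18}, A=[18], R=∅>
24. <C=z, E={z↦18, u↦-18}, A=∅, R=∅>
→ final value 18

Answer: 18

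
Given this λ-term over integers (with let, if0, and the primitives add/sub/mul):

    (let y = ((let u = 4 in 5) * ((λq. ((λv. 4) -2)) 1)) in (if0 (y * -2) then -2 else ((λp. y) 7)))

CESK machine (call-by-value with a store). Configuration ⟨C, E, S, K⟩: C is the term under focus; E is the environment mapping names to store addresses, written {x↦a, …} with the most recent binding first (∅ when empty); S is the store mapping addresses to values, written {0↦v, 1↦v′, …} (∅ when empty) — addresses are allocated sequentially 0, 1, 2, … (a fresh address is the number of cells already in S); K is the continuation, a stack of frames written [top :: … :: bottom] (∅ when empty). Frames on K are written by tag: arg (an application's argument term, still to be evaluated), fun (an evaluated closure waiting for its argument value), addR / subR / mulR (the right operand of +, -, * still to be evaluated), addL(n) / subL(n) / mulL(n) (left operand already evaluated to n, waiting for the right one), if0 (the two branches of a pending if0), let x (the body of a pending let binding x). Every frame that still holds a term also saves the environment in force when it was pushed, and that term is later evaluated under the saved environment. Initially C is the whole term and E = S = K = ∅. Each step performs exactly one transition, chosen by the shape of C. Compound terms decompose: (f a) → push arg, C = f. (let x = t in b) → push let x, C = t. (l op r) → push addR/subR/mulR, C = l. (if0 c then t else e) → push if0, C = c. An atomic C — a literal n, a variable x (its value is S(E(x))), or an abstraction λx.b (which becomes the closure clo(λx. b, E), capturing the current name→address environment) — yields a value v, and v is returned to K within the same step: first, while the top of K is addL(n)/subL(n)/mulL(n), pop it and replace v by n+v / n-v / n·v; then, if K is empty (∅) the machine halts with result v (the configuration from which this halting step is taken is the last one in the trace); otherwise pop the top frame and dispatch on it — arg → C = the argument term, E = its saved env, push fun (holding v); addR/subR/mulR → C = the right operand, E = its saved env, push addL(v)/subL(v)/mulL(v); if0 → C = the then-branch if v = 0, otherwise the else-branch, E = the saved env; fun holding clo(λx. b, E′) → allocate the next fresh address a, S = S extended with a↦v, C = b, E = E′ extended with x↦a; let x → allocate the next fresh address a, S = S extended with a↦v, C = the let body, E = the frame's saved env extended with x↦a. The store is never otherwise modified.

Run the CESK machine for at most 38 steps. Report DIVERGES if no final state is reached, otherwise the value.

t=0: ⟨C=(let y = ((let u = 4 in 5) * ((λq. ((λv. 4) -2)) 1)) in (if0 (y * -2) then -2 else ((λp. y) 7))); E=∅; S=∅; K=∅⟩
t=1: ⟨C=((let u = 4 in 5) * ((λq. ((λv. 4) -2)) 1)); E=∅; S=∅; K=[let y]⟩
t=2: ⟨C=(let u = 4 in 5); E=∅; S=∅; K=[mulR :: let y]⟩
t=3: ⟨C=4; E=∅; S=∅; K=[let u :: mulR :: let y]⟩
t=4: ⟨C=5; E={u↦0}; S={0↦4}; K=[mulR :: let y]⟩
t=5: ⟨C=((λq. ((λv. 4) -2)) 1); E=∅; S={0↦4}; K=[mulL(5) :: let y]⟩
t=6: ⟨C=(λq. ((λv. 4) -2)); E=∅; S={0↦4}; K=[arg :: mulL(5) :: let y]⟩
t=7: ⟨C=1; E=∅; S={0↦4}; K=[fun :: mulL(5) :: let y]⟩
t=8: ⟨C=((λv. 4) -2); E={q↦1}; S={0↦4, 1↦1}; K=[mulL(5) :: let y]⟩
t=9: ⟨C=(λv. 4); E={q↦1}; S={0↦4, 1↦1}; K=[arg :: mulL(5) :: let y]⟩
t=10: ⟨C=-2; E={q↦1}; S={0↦4, 1↦1}; K=[fun :: mulL(5) :: let y]⟩
t=11: ⟨C=4; E={v↦2, q↦1}; S={0↦4, 1↦1, 2↦-2}; K=[mulL(5) :: let y]⟩
t=12: ⟨C=(if0 (y * -2) then -2 else ((λp. y) 7)); E={y↦3}; S={0↦4, 1↦1, 2↦-2, 3↦20}; K=∅⟩
t=13: ⟨C=(y * -2); E={y↦3}; S={0↦4, 1↦1, 2↦-2, 3↦20}; K=[if0]⟩
t=14: ⟨C=y; E={y↦3}; S={0↦4, 1↦1, 2↦-2, 3↦20}; K=[mulR :: if0]⟩
t=15: ⟨C=-2; E={y↦3}; S={0↦4, 1↦1, 2↦-2, 3↦20}; K=[mulL(20) :: if0]⟩
t=16: ⟨C=((λp. y) 7); E={y↦3}; S={0↦4, 1↦1, 2↦-2, 3↦20}; K=∅⟩
t=17: ⟨C=(λp. y); E={y↦3}; S={0↦4, 1↦1, 2↦-2, 3↦20}; K=[arg]⟩
t=18: ⟨C=7; E={y↦3}; S={0↦4, 1↦1, 2↦-2, 3↦20}; K=[fun]⟩
t=19: ⟨C=y; E={p↦4, y↦3}; S={0↦4, 1↦1, 2↦-2, 3↦20, 4↦7}; K=∅⟩
→ final value 20

Answer: 20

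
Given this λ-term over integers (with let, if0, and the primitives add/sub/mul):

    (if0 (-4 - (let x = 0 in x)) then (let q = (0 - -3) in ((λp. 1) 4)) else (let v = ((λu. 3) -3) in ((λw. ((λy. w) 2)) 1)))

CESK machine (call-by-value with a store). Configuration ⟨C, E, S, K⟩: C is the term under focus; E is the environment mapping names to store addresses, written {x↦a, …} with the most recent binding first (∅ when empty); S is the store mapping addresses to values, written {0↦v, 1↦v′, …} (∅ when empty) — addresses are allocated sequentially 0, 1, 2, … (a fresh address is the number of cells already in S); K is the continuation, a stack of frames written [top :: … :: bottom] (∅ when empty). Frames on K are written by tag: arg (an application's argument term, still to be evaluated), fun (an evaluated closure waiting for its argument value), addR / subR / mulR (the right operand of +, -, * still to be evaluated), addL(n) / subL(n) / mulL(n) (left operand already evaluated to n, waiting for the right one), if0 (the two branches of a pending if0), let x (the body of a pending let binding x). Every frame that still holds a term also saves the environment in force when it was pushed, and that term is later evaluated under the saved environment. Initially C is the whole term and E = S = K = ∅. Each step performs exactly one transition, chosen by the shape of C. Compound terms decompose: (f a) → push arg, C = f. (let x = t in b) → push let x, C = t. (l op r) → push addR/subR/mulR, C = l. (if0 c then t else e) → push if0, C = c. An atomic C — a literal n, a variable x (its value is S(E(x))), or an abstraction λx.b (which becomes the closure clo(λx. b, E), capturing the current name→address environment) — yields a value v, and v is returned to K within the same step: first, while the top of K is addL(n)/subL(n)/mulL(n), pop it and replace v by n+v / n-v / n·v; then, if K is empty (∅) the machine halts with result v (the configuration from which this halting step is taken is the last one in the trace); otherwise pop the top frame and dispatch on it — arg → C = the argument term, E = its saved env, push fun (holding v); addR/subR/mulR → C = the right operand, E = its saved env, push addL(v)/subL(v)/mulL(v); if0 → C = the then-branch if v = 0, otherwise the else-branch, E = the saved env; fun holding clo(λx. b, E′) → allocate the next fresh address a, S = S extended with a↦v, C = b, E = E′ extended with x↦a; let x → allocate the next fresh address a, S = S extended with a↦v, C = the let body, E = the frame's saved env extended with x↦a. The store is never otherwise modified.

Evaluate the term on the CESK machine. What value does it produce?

step 0: ⟨C=(if0 (-4 - (let x = 0 in x)) then (let q = (0 - -3) in ((λp. 1) 4)) else (let v = ((λu. 3) -3) in ((λw. ((λy. w) 2)) 1))); E=∅; S=∅; K=∅⟩
step 1: ⟨C=(-4 - (let x = 0 in x)); E=∅; S=∅; K=[if0]⟩
step 2: ⟨C=-4; E=∅; S=∅; K=[subR :: if0]⟩
step 3: ⟨C=(let x = 0 in x); E=∅; S=∅; K=[subL(-4) :: if0]⟩
step 4: ⟨C=0; E=∅; S=∅; K=[let x :: subL(-4) :: if0]⟩
step 5: ⟨C=x; E={x↦0}; S={0↦0}; K=[subL(-4) :: if0]⟩
step 6: ⟨C=(let v = ((λu. 3) -3) in ((λw. ((λy. w) 2)) 1)); E=∅; S={0↦0}; K=∅⟩
step 7: ⟨C=((λu. 3) -3); E=∅; S={0↦0}; K=[let v]⟩
step 8: ⟨C=(λu. 3); E=∅; S={0↦0}; K=[arg :: let v]⟩
step 9: ⟨C=-3; E=∅; S={0↦0}; K=[fun :: let v]⟩
step 10: ⟨C=3; E={u↦1}; S={0↦0, 1↦-3}; K=[let v]⟩
step 11: ⟨C=((λw. ((λy. w) 2)) 1); E={v↦2}; S={0↦0, 1↦-3, 2↦3}; K=∅⟩
step 12: ⟨C=(λw. ((λy. w) 2)); E={v↦2}; S={0↦0, 1↦-3, 2↦3}; K=[arg]⟩
step 13: ⟨C=1; E={v↦2}; S={0↦0, 1↦-3, 2↦3}; K=[fun]⟩
step 14: ⟨C=((λy. w) 2); E={w↦3, v↦2}; S={0↦0, 1↦-3, 2↦3, 3↦1}; K=∅⟩
step 15: ⟨C=(λy. w); E={w↦3, v↦2}; S={0↦0, 1↦-3, 2↦3, 3↦1}; K=[arg]⟩
step 16: ⟨C=2; E={w↦3, v↦2}; S={0↦0, 1↦-3, 2↦3, 3↦1}; K=[fun]⟩
step 17: ⟨C=w; E={y↦4, w↦3, v↦2}; S={0↦0, 1↦-3, 2↦3, 3↦1, 4↦2}; K=∅⟩
→ final value 1

Answer: 1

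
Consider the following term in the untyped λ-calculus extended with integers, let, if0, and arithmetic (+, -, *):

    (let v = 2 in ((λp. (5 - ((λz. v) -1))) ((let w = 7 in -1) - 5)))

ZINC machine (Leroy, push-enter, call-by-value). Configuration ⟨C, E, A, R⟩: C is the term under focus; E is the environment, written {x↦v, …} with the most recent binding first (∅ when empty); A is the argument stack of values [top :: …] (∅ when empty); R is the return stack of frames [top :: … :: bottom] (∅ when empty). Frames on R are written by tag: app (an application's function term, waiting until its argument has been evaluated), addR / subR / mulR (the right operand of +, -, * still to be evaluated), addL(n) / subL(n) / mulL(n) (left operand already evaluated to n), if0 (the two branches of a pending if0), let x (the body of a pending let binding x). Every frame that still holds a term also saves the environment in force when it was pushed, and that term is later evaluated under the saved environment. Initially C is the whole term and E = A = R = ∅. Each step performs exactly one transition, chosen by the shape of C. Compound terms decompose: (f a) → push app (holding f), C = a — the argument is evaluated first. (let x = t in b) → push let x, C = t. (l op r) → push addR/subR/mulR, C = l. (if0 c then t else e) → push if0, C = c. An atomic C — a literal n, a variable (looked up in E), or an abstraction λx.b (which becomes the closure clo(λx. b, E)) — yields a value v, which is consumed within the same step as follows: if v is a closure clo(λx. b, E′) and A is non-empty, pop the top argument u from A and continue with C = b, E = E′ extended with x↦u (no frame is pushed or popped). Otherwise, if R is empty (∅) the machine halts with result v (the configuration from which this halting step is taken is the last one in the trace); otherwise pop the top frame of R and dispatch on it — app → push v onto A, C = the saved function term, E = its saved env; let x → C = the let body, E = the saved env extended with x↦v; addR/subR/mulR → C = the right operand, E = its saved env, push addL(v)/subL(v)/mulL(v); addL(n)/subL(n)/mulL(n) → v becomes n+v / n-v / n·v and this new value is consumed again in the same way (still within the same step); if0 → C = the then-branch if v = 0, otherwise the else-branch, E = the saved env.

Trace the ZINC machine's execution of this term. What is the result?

Answer: 3

Execution trace:
t=0: ⟨C=(let v = 2 in ((λp. (5 - ((λz. v) -1))) ((let w = 7 in -1) - 5))); E=∅; A=∅; R=∅⟩
t=1: ⟨C=2; E=∅; A=∅; R=[let v]⟩
t=2: ⟨C=((λp. (5 - ((λz. v) -1))) ((let w = 7 in -1) - 5)); E={v↦2}; A=∅; R=∅⟩
t=3: ⟨C=((let w = 7 in -1) - 5); E={v↦2}; A=∅; R=[app]⟩
t=4: ⟨C=(let w = 7 in -1); E={v↦2}; A=∅; R=[subR :: app]⟩
t=5: ⟨C=7; E={v↦2}; A=∅; R=[let w :: subR :: app]⟩
t=6: ⟨C=-1; E={w↦7, v↦2}; A=∅; R=[subR :: app]⟩
t=7: ⟨C=5; E={v↦2}; A=∅; R=[subL(-1) :: app]⟩
t=8: ⟨C=(λp. (5 - ((λz. v) -1))); E={v↦2}; A=[-6]; R=∅⟩
t=9: ⟨C=(5 - ((λz. v) -1)); E={p↦-6, v↦2}; A=∅; R=∅⟩
t=10: ⟨C=5; E={p↦-6, v↦2}; A=∅; R=[subR]⟩
t=11: ⟨C=((λz. v) -1); E={p↦-6, v↦2}; A=∅; R=[subL(5)]⟩
t=12: ⟨C=-1; E={p↦-6, v↦2}; A=∅; R=[app :: subL(5)]⟩
t=13: ⟨C=(λz. v); E={p↦-6, v↦2}; A=[-1]; R=[subL(5)]⟩
t=14: ⟨C=v; E={z↦-1, p↦-6, v↦2}; A=∅; R=[subL(5)]⟩
→ final value 3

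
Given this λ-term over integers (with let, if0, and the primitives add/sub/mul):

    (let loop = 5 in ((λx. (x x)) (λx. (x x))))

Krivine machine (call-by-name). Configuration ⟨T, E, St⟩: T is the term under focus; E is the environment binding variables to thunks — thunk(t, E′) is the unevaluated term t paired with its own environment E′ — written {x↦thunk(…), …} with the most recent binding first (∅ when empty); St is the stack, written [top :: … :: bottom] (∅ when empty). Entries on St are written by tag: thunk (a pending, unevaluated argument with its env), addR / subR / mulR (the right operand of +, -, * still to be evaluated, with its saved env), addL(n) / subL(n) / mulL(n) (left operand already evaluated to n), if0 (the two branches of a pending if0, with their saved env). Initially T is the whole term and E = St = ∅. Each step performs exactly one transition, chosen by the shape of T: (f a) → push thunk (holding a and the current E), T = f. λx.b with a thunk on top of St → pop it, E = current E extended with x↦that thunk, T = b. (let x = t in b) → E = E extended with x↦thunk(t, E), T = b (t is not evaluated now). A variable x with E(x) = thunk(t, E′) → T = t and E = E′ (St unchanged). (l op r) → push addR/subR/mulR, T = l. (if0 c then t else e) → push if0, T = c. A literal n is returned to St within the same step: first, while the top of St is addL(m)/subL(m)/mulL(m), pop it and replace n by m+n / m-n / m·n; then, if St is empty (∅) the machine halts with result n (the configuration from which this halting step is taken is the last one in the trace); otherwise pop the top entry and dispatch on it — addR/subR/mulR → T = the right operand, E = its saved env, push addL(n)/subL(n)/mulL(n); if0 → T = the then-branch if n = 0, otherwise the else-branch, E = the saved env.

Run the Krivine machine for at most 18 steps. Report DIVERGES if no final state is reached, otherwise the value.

Answer: DIVERGES (no final state within 18 steps)

Derivation:
[0] ⟨T=(let loop = 5 in ((λx. (x x)) (λx. (x x)))); E=∅; St=∅⟩
[1] ⟨T=((λx. (x x)) (λx. (x x))); E={loop↦thunk(5, ∅)}; St=∅⟩
[2] ⟨T=(λx. (x x)); E={loop↦thunk(5, ∅)}; St=[thunk]⟩
[3] ⟨T=(x x); E={x↦thunk((λx. (x x)), {loop↦thunk(5, ∅)}), loop↦thunk(5, ∅)}; St=∅⟩
[4] ⟨T=x; E={x↦thunk((λx. (x x)), {loop↦thunk(5, ∅)}), loop↦thunk(5, ∅)}; St=[thunk]⟩
[5] ⟨T=(λx. (x x)); E={loop↦thunk(5, ∅)}; St=[thunk]⟩
[6] ⟨T=(x x); E={x↦thunk(x, {x↦thunk((λx. (x x)), {loop↦thunk(5, ∅)}), loop↦thunk(5, ∅)}), loop↦thunk(5, ∅)}; St=∅⟩
[7] ⟨T=x; E={x↦thunk(x, {x↦thunk((λx. (x x)), {loop↦thunk(5, ∅)}), loop↦thunk(5, ∅)}), loop↦thunk(5, ∅)}; St=[thunk]⟩
[8] ⟨T=x; E={x↦thunk((λx. (x x)), {loop↦thunk(5, ∅)}), loop↦thunk(5, ∅)}; St=[thunk]⟩
[9] ⟨T=(λx. (x x)); E={loop↦thunk(5, ∅)}; St=[thunk]⟩
[10] ⟨T=(x x); E={x↦thunk(x, {x↦thunk(x, {x↦thunk((λx. (x x)), {loop↦thunk(5, ∅)}), loop↦thunk(5, ∅)}), loop↦thunk(5, ∅)}), loop↦thunk(5, ∅)}; St=∅⟩
[11] ⟨T=x; E={x↦thunk(x, {x↦thunk(x, {x↦thunk((λx. (x x)), {loop↦thunk(5, ∅)}), loop↦thunk(5, ∅)}), loop↦thunk(5, ∅)}), loop↦thunk(5, ∅)}; St=[thunk]⟩
[12] ⟨T=x; E={x↦thunk(x, {x↦thunk((λx. (x x)), {loop↦thunk(5, ∅)}), loop↦thunk(5, ∅)}), loop↦thunk(5, ∅)}; St=[thunk]⟩
[13] ⟨T=x; E={x↦thunk((λx. (x x)), {loop↦thunk(5, ∅)}), loop↦thunk(5, ∅)}; St=[thunk]⟩
[14] ⟨T=(λx. (x x)); E={loop↦thunk(5, ∅)}; St=[thunk]⟩
[15] ⟨T=(x x); E={x↦thunk(x, {x↦thunk(x, {x↦thunk(x, {x↦thunk((λx. (x x)), {loop↦thunk(5, ∅)}), loop↦thunk(5, ∅)}), loop↦thunk(5, ∅)}), loop↦thunk(5, ∅)}), loop↦thunk(5, ∅)}; St=∅⟩
[16] ⟨T=x; E={x↦thunk(x, {x↦thunk(x, {x↦thunk(x, {x↦thunk((λx. (x x)), {loop↦thunk(5, ∅)}), loop↦thunk(5, ∅)}), loop↦thunk(5, ∅)}), loop↦thunk(5, ∅)}), loop↦thunk(5, ∅)}; St=[thunk]⟩
[17] ⟨T=x; E={x↦thunk(x, {x↦thunk(x, {x↦thunk((λx. (x x)), {loop↦thunk(5, ∅)}), loop↦thunk(5, ∅)}), loop↦thunk(5, ∅)}), loop↦thunk(5, ∅)}; St=[thunk]⟩
[18] ⟨T=x; E={x↦thunk(x, {x↦thunk((λx. (x x)), {loop↦thunk(5, ∅)}), loop↦thunk(5, ∅)}), loop↦thunk(5, ∅)}; St=[thunk]⟩
→ 18 transitions taken and the configuration is still not final: no result within 18 steps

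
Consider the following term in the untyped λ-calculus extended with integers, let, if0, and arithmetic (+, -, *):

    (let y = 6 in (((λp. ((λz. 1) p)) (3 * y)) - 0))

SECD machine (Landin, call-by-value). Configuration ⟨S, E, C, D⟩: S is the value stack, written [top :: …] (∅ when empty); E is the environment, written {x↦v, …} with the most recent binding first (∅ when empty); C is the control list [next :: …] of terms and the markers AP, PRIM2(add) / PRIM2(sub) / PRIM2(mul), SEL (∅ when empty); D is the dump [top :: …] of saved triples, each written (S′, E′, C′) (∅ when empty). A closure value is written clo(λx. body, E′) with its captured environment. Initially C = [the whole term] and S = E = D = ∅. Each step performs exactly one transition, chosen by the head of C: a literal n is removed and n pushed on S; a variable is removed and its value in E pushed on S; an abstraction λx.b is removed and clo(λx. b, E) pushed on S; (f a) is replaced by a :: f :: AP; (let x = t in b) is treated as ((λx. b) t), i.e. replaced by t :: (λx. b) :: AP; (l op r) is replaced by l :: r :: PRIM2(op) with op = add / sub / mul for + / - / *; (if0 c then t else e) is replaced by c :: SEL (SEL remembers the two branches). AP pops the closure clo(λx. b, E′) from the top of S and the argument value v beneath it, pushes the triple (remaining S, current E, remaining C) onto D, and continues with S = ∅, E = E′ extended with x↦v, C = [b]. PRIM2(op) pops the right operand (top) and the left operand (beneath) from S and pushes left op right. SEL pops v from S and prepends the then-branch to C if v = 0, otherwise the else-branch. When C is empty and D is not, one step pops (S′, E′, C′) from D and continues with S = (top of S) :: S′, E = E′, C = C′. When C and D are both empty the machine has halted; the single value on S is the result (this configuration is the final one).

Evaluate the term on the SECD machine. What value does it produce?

Answer: 1

Execution trace:
step 0: <S=∅, E=∅, C=[(let y = 6 in (((λp. ((λz. 1) p)) (3 * y)) - 0))], D=∅>
step 1: <S=∅, E=∅, C=[6 :: (λy. (((λp. ((λz. 1) p)) (3 * y)) - 0)) :: AP], D=∅>
step 2: <S=[6], E=∅, C=[(λy. (((λp. ((λz. 1) p)) (3 * y)) - 0)) :: AP], D=∅>
step 3: <S=[clo(λy. (((λp. ((λz. 1) p)) (3 * y)) - 0), ∅) :: 6], E=∅, C=[AP], D=∅>
step 4: <S=∅, E={y↦6}, C=[(((λp. ((λz. 1) p)) (3 * y)) - 0)], D=[(∅, ∅, ∅)]>
step 5: <S=∅, E={y↦6}, C=[((λp. ((λz. 1) p)) (3 * y)) :: 0 :: PRIM2(sub)], D=[(∅, ∅, ∅)]>
step 6: <S=∅, E={y↦6}, C=[(3 * y) :: (λp. ((λz. 1) p)) :: AP :: 0 :: PRIM2(sub)], D=[(∅, ∅, ∅)]>
step 7: <S=∅, E={y↦6}, C=[3 :: y :: PRIM2(mul) :: (λp. ((λz. 1) p)) :: AP :: 0 :: PRIM2(sub)], D=[(∅, ∅, ∅)]>
step 8: <S=[3], E={y↦6}, C=[y :: PRIM2(mul) :: (λp. ((λz. 1) p)) :: AP :: 0 :: PRIM2(sub)], D=[(∅, ∅, ∅)]>
step 9: <S=[6 :: 3], E={y↦6}, C=[PRIM2(mul) :: (λp. ((λz. 1) p)) :: AP :: 0 :: PRIM2(sub)], D=[(∅, ∅, ∅)]>
step 10: <S=[18], E={y↦6}, C=[(λp. ((λz. 1) p)) :: AP :: 0 :: PRIM2(sub)], D=[(∅, ∅, ∅)]>
step 11: <S=[clo(λp. ((λz. 1) p), {y↦6}) :: 18], E={y↦6}, C=[AP :: 0 :: PRIM2(sub)], D=[(∅, ∅, ∅)]>
step 12: <S=∅, E={p↦18, y↦6}, C=[((λz. 1) p)], D=[(∅, {y↦6}, [0 :: PRIM2(sub)]) :: (∅, ∅, ∅)]>
step 13: <S=∅, E={p↦18, y↦6}, C=[p :: (λz. 1) :: AP], D=[(∅, {y↦6}, [0 :: PRIM2(sub)]) :: (∅, ∅, ∅)]>
step 14: <S=[18], E={p↦18, y↦6}, C=[(λz. 1) :: AP], D=[(∅, {y↦6}, [0 :: PRIM2(sub)]) :: (∅, ∅, ∅)]>
step 15: <S=[clo(λz. 1, {p↦18, y↦6}) :: 18], E={p↦18, y↦6}, C=[AP], D=[(∅, {y↦6}, [0 :: PRIM2(sub)]) :: (∅, ∅, ∅)]>
step 16: <S=∅, E={z↦18, p↦18, y↦6}, C=[1], D=[(∅, {p↦18, y↦6}, ∅) :: (∅, {y↦6}, [0 :: PRIM2(sub)]) :: (∅, ∅, ∅)]>
step 17: <S=[1], E={z↦18, p↦18, y↦6}, C=∅, D=[(∅, {p↦18, y↦6}, ∅) :: (∅, {y↦6}, [0 :: PRIM2(sub)]) :: (∅, ∅, ∅)]>
step 18: <S=[1], E={p↦18, y↦6}, C=∅, D=[(∅, {y↦6}, [0 :: PRIM2(sub)]) :: (∅, ∅, ∅)]>
step 19: <S=[1], E={y↦6}, C=[0 :: PRIM2(sub)], D=[(∅, ∅, ∅)]>
step 20: <S=[0 :: 1], E={y↦6}, C=[PRIM2(sub)], D=[(∅, ∅, ∅)]>
step 21: <S=[1], E={y↦6}, C=∅, D=[(∅, ∅, ∅)]>
step 22: <S=[1], E=∅, C=∅, D=∅>
→ final value 1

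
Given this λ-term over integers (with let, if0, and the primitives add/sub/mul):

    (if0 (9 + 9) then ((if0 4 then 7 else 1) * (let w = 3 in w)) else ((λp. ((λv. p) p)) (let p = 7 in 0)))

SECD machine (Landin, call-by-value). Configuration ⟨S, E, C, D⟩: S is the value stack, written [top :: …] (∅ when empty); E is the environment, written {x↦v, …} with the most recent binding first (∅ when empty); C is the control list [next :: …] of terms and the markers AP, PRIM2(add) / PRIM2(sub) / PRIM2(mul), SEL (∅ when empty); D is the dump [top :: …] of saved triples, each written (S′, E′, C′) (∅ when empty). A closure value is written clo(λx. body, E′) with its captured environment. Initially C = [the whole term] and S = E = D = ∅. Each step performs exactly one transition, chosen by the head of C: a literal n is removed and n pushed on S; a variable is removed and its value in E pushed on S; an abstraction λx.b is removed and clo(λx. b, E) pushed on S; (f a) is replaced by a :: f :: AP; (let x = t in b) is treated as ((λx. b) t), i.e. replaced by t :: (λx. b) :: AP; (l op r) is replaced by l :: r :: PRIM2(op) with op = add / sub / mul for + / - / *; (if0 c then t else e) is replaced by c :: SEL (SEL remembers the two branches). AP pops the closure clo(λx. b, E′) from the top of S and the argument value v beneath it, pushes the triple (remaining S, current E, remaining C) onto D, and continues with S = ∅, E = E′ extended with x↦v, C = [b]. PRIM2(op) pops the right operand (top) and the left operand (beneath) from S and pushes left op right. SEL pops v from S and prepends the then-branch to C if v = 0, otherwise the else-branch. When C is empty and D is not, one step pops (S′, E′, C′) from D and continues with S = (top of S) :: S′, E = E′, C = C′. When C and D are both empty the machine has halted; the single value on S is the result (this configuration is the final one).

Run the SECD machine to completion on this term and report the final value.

step 0: <S=∅, E=∅, C=[(if0 (9 + 9) then ((if0 4 then 7 else 1) * (let w = 3 in w)) else ((λp. ((λv. p) p)) (let p = 7 in 0)))], D=∅>
step 1: <S=∅, E=∅, C=[(9 + 9) :: SEL], D=∅>
step 2: <S=∅, E=∅, C=[9 :: 9 :: PRIM2(add) :: SEL], D=∅>
step 3: <S=[9], E=∅, C=[9 :: PRIM2(add) :: SEL], D=∅>
step 4: <S=[9 :: 9], E=∅, C=[PRIM2(add) :: SEL], D=∅>
step 5: <S=[18], E=∅, C=[SEL], D=∅>
step 6: <S=∅, E=∅, C=[((λp. ((λv. p) p)) (let p = 7 in 0))], D=∅>
step 7: <S=∅, E=∅, C=[(let p = 7 in 0) :: (λp. ((λv. p) p)) :: AP], D=∅>
step 8: <S=∅, E=∅, C=[7 :: (λp. 0) :: AP :: (λp. ((λv. p) p)) :: AP], D=∅>
step 9: <S=[7], E=∅, C=[(λp. 0) :: AP :: (λp. ((λv. p) p)) :: AP], D=∅>
step 10: <S=[clo(λp. 0, ∅) :: 7], E=∅, C=[AP :: (λp. ((λv. p) p)) :: AP], D=∅>
step 11: <S=∅, E={p↦7}, C=[0], D=[(∅, ∅, [(λp. ((λv. p) p)) :: AP])]>
step 12: <S=[0], E={p↦7}, C=∅, D=[(∅, ∅, [(λp. ((λv. p) p)) :: AP])]>
step 13: <S=[0], E=∅, C=[(λp. ((λv. p) p)) :: AP], D=∅>
step 14: <S=[clo(λp. ((λv. p) p), ∅) :: 0], E=∅, C=[AP], D=∅>
step 15: <S=∅, E={p↦0}, C=[((λv. p) p)], D=[(∅, ∅, ∅)]>
step 16: <S=∅, E={p↦0}, C=[p :: (λv. p) :: AP], D=[(∅, ∅, ∅)]>
step 17: <S=[0], E={p↦0}, C=[(λv. p) :: AP], D=[(∅, ∅, ∅)]>
step 18: <S=[clo(λv. p, {p↦0}) :: 0], E={p↦0}, C=[AP], D=[(∅, ∅, ∅)]>
step 19: <S=∅, E={v↦0, p↦0}, C=[p], D=[(∅, {p↦0}, ∅) :: (∅, ∅, ∅)]>
step 20: <S=[0], E={v↦0, p↦0}, C=∅, D=[(∅, {p↦0}, ∅) :: (∅, ∅, ∅)]>
step 21: <S=[0], E={p↦0}, C=∅, D=[(∅, ∅, ∅)]>
step 22: <S=[0], E=∅, C=∅, D=∅>
→ final value 0

Answer: 0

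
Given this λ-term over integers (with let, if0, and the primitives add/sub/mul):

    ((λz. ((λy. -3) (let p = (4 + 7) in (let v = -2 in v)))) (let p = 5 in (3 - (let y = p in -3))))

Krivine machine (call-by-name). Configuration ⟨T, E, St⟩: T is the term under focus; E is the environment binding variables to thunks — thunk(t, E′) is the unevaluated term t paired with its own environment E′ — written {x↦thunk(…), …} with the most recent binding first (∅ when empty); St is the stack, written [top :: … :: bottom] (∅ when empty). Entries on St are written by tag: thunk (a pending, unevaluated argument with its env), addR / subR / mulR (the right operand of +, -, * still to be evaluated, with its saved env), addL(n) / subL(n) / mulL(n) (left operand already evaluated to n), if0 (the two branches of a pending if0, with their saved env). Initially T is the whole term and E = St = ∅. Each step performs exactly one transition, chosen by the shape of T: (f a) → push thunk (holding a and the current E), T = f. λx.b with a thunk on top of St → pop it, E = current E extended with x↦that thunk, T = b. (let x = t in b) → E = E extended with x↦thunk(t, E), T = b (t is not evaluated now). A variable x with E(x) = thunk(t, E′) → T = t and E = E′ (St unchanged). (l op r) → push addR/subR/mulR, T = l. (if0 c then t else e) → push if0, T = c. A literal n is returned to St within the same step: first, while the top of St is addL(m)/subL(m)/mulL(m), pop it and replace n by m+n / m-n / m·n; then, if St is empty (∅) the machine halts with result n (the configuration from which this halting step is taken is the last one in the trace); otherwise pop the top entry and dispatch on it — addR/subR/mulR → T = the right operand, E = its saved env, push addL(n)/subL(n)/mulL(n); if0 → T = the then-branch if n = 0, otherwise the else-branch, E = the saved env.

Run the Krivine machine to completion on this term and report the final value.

Answer: -3

Machine steps:
[0] [T=((λz. ((λy. -3) (let p = (4 + 7) in (let v = -2 in v)))) (let p = 5 in (3 - (let y = p in -3)))) | E=∅ | St=∅]
[1] [T=(λz. ((λy. -3) (let p = (4 + 7) in (let v = -2 in v)))) | E=∅ | St=[thunk]]
[2] [T=((λy. -3) (let p = (4 + 7) in (let v = -2 in v))) | E={z↦thunk((let p = 5 in (3 - (let y = p in -3))), ∅)} | St=∅]
[3] [T=(λy. -3) | E={z↦thunk((let p = 5 in (3 - (let y = p in -3))), ∅)} | St=[thunk]]
[4] [T=-3 | E={y↦thunk((let p = (4 + 7) in (let v = -2 in v)), {z↦thunk((let p = 5 in (3 - (let y = p in -3))), ∅)}), z↦thunk((let p = 5 in (3 - (let y = p in -3))), ∅)} | St=∅]
→ final value -3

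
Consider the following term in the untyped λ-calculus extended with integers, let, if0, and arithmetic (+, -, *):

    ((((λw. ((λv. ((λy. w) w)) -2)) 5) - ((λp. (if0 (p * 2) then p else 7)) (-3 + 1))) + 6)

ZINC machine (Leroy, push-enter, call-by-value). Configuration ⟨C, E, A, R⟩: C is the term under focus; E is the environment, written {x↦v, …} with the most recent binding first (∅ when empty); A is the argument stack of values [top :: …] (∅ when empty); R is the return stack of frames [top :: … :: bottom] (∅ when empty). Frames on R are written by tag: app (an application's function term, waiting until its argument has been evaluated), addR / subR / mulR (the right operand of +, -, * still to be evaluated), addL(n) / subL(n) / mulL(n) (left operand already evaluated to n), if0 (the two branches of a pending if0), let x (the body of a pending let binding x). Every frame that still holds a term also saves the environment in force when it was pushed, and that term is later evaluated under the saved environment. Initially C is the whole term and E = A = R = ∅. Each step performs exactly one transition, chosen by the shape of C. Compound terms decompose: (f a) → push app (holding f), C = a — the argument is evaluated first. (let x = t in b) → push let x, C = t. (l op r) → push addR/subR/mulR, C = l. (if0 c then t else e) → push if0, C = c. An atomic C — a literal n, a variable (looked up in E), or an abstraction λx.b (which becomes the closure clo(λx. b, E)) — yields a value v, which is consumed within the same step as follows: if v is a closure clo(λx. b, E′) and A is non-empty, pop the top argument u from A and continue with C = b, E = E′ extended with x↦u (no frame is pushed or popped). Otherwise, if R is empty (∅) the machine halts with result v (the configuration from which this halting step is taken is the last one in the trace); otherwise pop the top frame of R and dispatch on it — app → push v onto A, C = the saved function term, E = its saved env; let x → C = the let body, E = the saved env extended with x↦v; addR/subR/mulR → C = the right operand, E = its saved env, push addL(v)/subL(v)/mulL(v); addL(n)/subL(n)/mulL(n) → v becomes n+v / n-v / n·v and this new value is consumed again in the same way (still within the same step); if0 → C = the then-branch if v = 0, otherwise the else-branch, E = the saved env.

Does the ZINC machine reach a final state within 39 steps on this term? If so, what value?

step 0: ⟨C=((((λw. ((λv. ((λy. w) w)) -2)) 5) - ((λp. (if0 (p * 2) then p else 7)) (-3 + 1))) + 6); E=∅; A=∅; R=∅⟩
step 1: ⟨C=(((λw. ((λv. ((λy. w) w)) -2)) 5) - ((λp. (if0 (p * 2) then p else 7)) (-3 + 1))); E=∅; A=∅; R=[addR]⟩
step 2: ⟨C=((λw. ((λv. ((λy. w) w)) -2)) 5); E=∅; A=∅; R=[subR :: addR]⟩
step 3: ⟨C=5; E=∅; A=∅; R=[app :: subR :: addR]⟩
step 4: ⟨C=(λw. ((λv. ((λy. w) w)) -2)); E=∅; A=[5]; R=[subR :: addR]⟩
step 5: ⟨C=((λv. ((λy. w) w)) -2); E={w↦5}; A=∅; R=[subR :: addR]⟩
step 6: ⟨C=-2; E={w↦5}; A=∅; R=[app :: subR :: addR]⟩
step 7: ⟨C=(λv. ((λy. w) w)); E={w↦5}; A=[-2]; R=[subR :: addR]⟩
step 8: ⟨C=((λy. w) w); E={v↦-2, w↦5}; A=∅; R=[subR :: addR]⟩
step 9: ⟨C=w; E={v↦-2, w↦5}; A=∅; R=[app :: subR :: addR]⟩
step 10: ⟨C=(λy. w); E={v↦-2, w↦5}; A=[5]; R=[subR :: addR]⟩
step 11: ⟨C=w; E={y↦5, v↦-2, w↦5}; A=∅; R=[subR :: addR]⟩
step 12: ⟨C=((λp. (if0 (p * 2) then p else 7)) (-3 + 1)); E=∅; A=∅; R=[subL(5) :: addR]⟩
step 13: ⟨C=(-3 + 1); E=∅; A=∅; R=[app :: subL(5) :: addR]⟩
step 14: ⟨C=-3; E=∅; A=∅; R=[addR :: app :: subL(5) :: addR]⟩
step 15: ⟨C=1; E=∅; A=∅; R=[addL(-3) :: app :: subL(5) :: addR]⟩
step 16: ⟨C=(λp. (if0 (p * 2) then p else 7)); E=∅; A=[-2]; R=[subL(5) :: addR]⟩
step 17: ⟨C=(if0 (p * 2) then p else 7); E={p↦-2}; A=∅; R=[subL(5) :: addR]⟩
step 18: ⟨C=(p * 2); E={p↦-2}; A=∅; R=[if0 :: subL(5) :: addR]⟩
step 19: ⟨C=p; E={p↦-2}; A=∅; R=[mulR :: if0 :: subL(5) :: addR]⟩
step 20: ⟨C=2; E={p↦-2}; A=∅; R=[mulL(-2) :: if0 :: subL(5) :: addR]⟩
step 21: ⟨C=7; E={p↦-2}; A=∅; R=[subL(5) :: addR]⟩
step 22: ⟨C=6; E=∅; A=∅; R=[addL(-2)]⟩
→ final value 4

Answer: 4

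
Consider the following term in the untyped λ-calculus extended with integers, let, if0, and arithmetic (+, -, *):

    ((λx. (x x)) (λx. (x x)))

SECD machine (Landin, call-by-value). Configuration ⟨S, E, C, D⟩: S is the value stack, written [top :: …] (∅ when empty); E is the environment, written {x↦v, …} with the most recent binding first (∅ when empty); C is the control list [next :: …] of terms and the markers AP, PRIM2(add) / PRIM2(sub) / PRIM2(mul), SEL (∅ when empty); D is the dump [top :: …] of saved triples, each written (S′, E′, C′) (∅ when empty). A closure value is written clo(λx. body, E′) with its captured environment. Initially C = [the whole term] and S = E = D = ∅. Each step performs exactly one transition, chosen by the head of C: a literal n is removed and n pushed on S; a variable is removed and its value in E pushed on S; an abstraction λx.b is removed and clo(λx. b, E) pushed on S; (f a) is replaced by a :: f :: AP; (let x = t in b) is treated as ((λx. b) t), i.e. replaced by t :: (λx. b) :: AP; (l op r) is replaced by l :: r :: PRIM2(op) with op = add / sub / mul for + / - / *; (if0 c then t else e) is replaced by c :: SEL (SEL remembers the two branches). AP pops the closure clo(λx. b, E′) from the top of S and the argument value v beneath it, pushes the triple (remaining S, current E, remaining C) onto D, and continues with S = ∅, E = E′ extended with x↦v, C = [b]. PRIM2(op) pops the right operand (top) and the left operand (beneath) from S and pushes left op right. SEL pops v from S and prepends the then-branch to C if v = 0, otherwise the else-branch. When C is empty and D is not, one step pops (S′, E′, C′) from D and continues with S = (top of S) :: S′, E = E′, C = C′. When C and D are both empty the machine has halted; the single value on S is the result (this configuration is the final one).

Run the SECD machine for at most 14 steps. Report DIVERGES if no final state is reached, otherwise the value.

t=0: [S=∅ | E=∅ | C=[((λx. (x x)) (λx. (x x)))] | D=∅]
t=1: [S=∅ | E=∅ | C=[(λx. (x x)) :: (λx. (x x)) :: AP] | D=∅]
t=2: [S=[clo(λx. (x x), ∅)] | E=∅ | C=[(λx. (x x)) :: AP] | D=∅]
t=3: [S=[clo(λx. (x x), ∅) :: clo(λx. (x x), ∅)] | E=∅ | C=[AP] | D=∅]
t=4: [S=∅ | E={x↦clo(λx. (x x), ∅)} | C=[(x x)] | D=[(∅, ∅, ∅)]]
t=5: [S=∅ | E={x↦clo(λx. (x x), ∅)} | C=[x :: x :: AP] | D=[(∅, ∅, ∅)]]
t=6: [S=[clo(λx. (x x), ∅)] | E={x↦clo(λx. (x x), ∅)} | C=[x :: AP] | D=[(∅, ∅, ∅)]]
t=7: [S=[clo(λx. (x x), ∅) :: clo(λx. (x x), ∅)] | E={x↦clo(λx. (x x), ∅)} | C=[AP] | D=[(∅, ∅, ∅)]]
t=8: [S=∅ | E={x↦clo(λx. (x x), ∅)} | C=[(x x)] | D=[(∅, {x↦clo(λx. (x x), ∅)}, ∅) :: (∅, ∅, ∅)]]
t=9: [S=∅ | E={x↦clo(λx. (x x), ∅)} | C=[x :: x :: AP] | D=[(∅, {x↦clo(λx. (x x), ∅)}, ∅) :: (∅, ∅, ∅)]]
t=10: [S=[clo(λx. (x x), ∅)] | E={x↦clo(λx. (x x), ∅)} | C=[x :: AP] | D=[(∅, {x↦clo(λx. (x x), ∅)}, ∅) :: (∅, ∅, ∅)]]
t=11: [S=[clo(λx. (x x), ∅) :: clo(λx. (x x), ∅)] | E={x↦clo(λx. (x x), ∅)} | C=[AP] | D=[(∅, {x↦clo(λx. (x x), ∅)}, ∅) :: (∅, ∅, ∅)]]
t=12: [S=∅ | E={x↦clo(λx. (x x), ∅)} | C=[(x x)] | D=[(∅, {x↦clo(λx. (x x), ∅)}, ∅) :: (∅, {x↦clo(λx. (x x), ∅)}, ∅) :: (∅, ∅, ∅)]]
t=13: [S=∅ | E={x↦clo(λx. (x x), ∅)} | C=[x :: x :: AP] | D=[(∅, {x↦clo(λx. (x x), ∅)}, ∅) :: (∅, {x↦clo(λx. (x x), ∅)}, ∅) :: (∅, ∅, ∅)]]
t=14: [S=[clo(λx. (x x), ∅)] | E={x↦clo(λx. (x x), ∅)} | C=[x :: AP] | D=[(∅, {x↦clo(λx. (x x), ∅)}, ∅) :: (∅, {x↦clo(λx. (x x), ∅)}, ∅) :: (∅, ∅, ∅)]]
→ 14 transitions taken and the configuration is still not final: no result within 14 steps

Answer: DIVERGES (no final state within 14 steps)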